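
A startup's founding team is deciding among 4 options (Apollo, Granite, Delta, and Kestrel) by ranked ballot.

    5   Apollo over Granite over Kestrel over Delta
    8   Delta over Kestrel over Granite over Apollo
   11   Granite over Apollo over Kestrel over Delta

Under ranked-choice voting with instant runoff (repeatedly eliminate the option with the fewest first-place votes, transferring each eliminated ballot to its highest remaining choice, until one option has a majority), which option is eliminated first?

Kestrel

Round 1: Granite 11, Delta 8, Apollo 5, Kestrel 0. Kestrel has the fewest and is eliminated.
Round 2: Granite 11, Delta 8, Apollo 5. Apollo has the fewest and is eliminated.
Round 3: Granite 16, Delta 8. Granite has a majority.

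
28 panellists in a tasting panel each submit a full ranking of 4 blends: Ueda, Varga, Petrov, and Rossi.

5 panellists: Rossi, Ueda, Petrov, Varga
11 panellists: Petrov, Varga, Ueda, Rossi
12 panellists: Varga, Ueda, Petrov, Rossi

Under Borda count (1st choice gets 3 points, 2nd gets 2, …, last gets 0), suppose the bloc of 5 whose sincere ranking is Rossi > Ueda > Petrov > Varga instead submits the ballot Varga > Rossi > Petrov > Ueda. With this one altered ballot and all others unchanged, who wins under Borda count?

Varga

Borda totals with the altered ballot: Ueda 35, Varga 73, Petrov 50, Rossi 10.
The winner is unchanged: still Varga.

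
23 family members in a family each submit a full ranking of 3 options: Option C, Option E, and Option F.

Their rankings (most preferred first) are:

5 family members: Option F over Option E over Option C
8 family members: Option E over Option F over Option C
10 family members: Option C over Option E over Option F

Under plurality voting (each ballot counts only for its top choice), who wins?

First-place vote totals:
  Option C: 10
  Option E: 8
  Option F: 5
Option C has the most first-place votes.

Option C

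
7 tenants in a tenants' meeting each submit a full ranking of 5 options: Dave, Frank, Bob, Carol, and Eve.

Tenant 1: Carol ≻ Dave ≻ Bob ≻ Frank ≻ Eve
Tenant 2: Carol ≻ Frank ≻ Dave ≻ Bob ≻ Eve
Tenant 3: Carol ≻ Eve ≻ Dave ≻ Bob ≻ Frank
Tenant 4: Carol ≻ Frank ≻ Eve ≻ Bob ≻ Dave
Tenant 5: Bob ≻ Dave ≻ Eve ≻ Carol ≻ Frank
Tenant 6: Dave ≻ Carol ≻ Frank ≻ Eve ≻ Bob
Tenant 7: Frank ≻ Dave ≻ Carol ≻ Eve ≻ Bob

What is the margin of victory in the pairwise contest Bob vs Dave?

Ballots ranking Bob above Dave: 2.
Ballots ranking Dave above Bob: 5.
Dave wins 5–2, a margin of 3.

3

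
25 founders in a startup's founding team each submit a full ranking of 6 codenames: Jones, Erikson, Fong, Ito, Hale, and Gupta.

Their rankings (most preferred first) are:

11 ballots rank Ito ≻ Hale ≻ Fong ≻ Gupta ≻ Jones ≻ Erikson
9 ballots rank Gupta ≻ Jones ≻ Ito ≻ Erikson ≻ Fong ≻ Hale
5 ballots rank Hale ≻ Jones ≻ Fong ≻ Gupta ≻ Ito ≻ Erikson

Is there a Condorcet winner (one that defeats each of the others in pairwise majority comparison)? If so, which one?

Head-to-head results (25 voters total):
Jones vs Erikson: Jones wins 25–0.
Jones vs Fong: Jones wins 14–11.
Jones vs Ito: Jones wins 14–11.
Jones vs Hale: Hale wins 16–9.
Jones vs Gupta: Gupta wins 20–5.
Erikson vs Fong: Fong wins 16–9.
Erikson vs Ito: Ito wins 25–0.
Erikson vs Hale: Hale wins 16–9.
Erikson vs Gupta: Gupta wins 25–0.
Fong vs Ito: Ito wins 20–5.
Fong vs Hale: Hale wins 16–9.
Fong vs Gupta: Fong wins 16–9.
Ito vs Hale: Ito wins 20–5.
Ito vs Gupta: Gupta wins 14–11.
Hale vs Gupta: Hale wins 16–9.
No candidate beats all others: Jones beats Fong beats Gupta beats Jones, a majority cycle.

There is no Condorcet winner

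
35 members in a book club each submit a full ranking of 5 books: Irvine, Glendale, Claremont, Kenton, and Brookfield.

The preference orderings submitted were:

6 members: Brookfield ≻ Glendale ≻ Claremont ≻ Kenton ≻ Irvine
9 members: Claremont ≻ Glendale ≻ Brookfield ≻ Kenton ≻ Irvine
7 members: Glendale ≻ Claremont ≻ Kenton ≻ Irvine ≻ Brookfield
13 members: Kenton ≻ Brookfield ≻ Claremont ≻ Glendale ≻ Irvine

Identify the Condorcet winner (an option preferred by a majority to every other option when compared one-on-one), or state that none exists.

Head-to-head results (35 voters total):
Irvine vs Glendale: Glendale wins 35–0.
Irvine vs Claremont: Claremont wins 35–0.
Irvine vs Kenton: Kenton wins 35–0.
Irvine vs Brookfield: Brookfield wins 28–7.
Glendale vs Claremont: Claremont wins 22–13.
Glendale vs Kenton: Glendale wins 22–13.
Glendale vs Brookfield: Brookfield wins 19–16.
Claremont vs Kenton: Claremont wins 22–13.
Claremont vs Brookfield: Brookfield wins 19–16.
Kenton vs Brookfield: Kenton wins 20–15.
No candidate beats all others: Glendale beats Kenton beats Brookfield beats Glendale, a majority cycle.

There is no Condorcet winner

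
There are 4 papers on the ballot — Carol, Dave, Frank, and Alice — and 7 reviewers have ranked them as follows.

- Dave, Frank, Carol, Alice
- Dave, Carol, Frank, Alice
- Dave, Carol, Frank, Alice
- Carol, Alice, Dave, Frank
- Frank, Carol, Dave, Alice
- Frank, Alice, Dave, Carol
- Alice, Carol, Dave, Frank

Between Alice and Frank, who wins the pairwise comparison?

Frank

Ballots ranking Alice above Frank: 2.
Ballots ranking Frank above Alice: 5.
Frank wins the head-to-head, 5–2.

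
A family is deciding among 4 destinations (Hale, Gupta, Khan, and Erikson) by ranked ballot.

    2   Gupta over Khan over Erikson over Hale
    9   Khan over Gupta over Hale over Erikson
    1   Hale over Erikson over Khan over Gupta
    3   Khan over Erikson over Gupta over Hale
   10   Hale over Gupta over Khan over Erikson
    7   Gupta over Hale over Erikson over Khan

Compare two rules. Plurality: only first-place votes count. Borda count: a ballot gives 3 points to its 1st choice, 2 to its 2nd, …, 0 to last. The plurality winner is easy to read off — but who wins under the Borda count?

Gupta

Plurality first-place counts: Hale 11, Gupta 9, Khan 12, Erikson 0 → Khan.
Borda totals: Hale 56, Gupta 68, Khan 51, Erikson 17 → Gupta.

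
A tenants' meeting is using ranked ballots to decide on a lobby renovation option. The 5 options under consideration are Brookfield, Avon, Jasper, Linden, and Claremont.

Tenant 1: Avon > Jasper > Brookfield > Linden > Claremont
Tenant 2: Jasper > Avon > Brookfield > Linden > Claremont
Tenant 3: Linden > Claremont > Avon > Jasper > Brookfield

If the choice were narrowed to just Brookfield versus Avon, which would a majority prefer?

Ballots ranking Brookfield above Avon: 0.
Ballots ranking Avon above Brookfield: 3.
Avon wins the head-to-head, 3–0.

Avon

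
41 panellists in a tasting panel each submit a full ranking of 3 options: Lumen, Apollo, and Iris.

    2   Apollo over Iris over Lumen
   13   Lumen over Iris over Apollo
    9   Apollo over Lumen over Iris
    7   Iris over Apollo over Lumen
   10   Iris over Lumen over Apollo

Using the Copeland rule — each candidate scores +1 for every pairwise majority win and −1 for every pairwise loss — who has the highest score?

Lumen

Pairwise results:
  Lumen vs Apollo: Lumen wins 23–18.
  Lumen vs Iris: Lumen wins 22–19.
  Apollo vs Iris: Iris wins 30–11.
Copeland scores (wins − losses):
  Lumen: 2 − 0 = 2
  Apollo: 0 − 2 = -2
  Iris: 1 − 1 = 0
Lumen has the best Copeland score.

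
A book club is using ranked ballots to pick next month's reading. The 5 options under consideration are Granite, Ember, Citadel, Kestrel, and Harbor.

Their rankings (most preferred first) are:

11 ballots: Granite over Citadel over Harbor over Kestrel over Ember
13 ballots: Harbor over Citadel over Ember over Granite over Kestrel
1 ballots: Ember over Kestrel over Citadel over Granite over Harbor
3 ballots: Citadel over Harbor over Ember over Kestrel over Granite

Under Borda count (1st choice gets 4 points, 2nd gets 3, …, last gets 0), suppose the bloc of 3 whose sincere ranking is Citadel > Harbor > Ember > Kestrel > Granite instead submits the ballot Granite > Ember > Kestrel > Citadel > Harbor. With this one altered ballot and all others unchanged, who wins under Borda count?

Borda totals with the altered ballot: Granite 70, Ember 39, Citadel 77, Kestrel 20, Harbor 74.
The winner is unchanged: still Citadel.

Citadel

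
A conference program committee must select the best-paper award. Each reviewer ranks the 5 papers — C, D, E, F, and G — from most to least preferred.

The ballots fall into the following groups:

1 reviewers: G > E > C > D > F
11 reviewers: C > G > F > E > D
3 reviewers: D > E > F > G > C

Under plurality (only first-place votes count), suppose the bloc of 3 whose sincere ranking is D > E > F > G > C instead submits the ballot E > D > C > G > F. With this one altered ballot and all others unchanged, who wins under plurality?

C

First-place totals with the altered ballot: C 11, D 0, E 3, F 0, G 1.
The winner is unchanged: still C.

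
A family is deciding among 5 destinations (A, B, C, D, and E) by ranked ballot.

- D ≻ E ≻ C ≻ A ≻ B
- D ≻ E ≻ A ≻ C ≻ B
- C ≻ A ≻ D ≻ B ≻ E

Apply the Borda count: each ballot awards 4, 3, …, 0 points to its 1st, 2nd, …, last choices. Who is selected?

D

Borda scores:
  A: 1 + 2 + 3 = 6
  B: 0 + 0 + 1 = 1
  C: 2 + 1 + 4 = 7
  D: 4 + 4 + 2 = 10
  E: 3 + 3 + 0 = 6
D has the highest total.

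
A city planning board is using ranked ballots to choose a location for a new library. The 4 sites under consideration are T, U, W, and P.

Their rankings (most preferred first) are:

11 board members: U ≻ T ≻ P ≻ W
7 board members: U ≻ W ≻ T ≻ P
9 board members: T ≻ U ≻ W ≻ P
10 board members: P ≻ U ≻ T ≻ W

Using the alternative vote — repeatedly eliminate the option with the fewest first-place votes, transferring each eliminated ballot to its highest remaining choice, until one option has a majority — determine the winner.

U

Round 1: U 18, P 10, T 9, W 0. W has the fewest and is eliminated.
Round 2: U 18, P 10, T 9. T has the fewest and is eliminated.
Round 3: U 27, P 10. U has a majority.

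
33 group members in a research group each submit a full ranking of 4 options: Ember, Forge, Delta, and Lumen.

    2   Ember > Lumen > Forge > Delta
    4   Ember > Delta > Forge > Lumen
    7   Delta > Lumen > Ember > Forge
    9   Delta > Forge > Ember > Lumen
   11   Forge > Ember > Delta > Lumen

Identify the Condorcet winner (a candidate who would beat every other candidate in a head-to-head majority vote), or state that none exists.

There is no Condorcet winner

Head-to-head results (33 voters total):
Ember vs Forge: Forge wins 20–13.
Ember vs Delta: Ember wins 17–16.
Ember vs Lumen: Ember wins 26–7.
Forge vs Delta: Delta wins 20–13.
Forge vs Lumen: Forge wins 24–9.
Delta vs Lumen: Delta wins 31–2.
No candidate beats all others: Ember beats Delta beats Forge beats Ember, a majority cycle.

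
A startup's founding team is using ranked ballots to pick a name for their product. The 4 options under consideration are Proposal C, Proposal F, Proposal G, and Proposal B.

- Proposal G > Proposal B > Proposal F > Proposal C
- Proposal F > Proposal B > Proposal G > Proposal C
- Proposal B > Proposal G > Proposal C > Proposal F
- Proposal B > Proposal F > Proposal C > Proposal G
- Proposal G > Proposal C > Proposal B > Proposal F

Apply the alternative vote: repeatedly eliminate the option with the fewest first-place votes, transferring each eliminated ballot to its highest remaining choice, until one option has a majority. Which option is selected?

Proposal B

Round 1: Proposal G 2, Proposal B 2, Proposal F 1, Proposal C 0. Proposal C has the fewest and is eliminated.
Round 2: Proposal G 2, Proposal B 2, Proposal F 1. Proposal F has the fewest and is eliminated.
Round 3: Proposal B 3, Proposal G 2. Proposal B has a majority.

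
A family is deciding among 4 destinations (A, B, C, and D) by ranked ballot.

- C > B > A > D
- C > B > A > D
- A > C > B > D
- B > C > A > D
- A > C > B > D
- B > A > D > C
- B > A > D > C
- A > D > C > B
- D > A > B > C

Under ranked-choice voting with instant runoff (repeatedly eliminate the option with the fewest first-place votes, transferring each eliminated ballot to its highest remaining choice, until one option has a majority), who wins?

Round 1: A 3, B 3, C 2, D 1. D has the fewest and is eliminated.
Round 2: A 4, B 3, C 2. C has the fewest and is eliminated.
Round 3: B 5, A 4. B has a majority.

B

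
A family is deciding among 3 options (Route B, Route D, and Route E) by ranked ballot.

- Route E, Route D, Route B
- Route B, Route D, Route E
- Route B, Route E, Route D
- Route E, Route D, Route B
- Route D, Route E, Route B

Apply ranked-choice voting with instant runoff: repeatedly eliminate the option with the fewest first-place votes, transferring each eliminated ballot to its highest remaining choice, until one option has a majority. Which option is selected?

Round 1: Route B 2, Route E 2, Route D 1. Route D has the fewest and is eliminated.
Round 2: Route E 3, Route B 2. Route E has a majority.

Route E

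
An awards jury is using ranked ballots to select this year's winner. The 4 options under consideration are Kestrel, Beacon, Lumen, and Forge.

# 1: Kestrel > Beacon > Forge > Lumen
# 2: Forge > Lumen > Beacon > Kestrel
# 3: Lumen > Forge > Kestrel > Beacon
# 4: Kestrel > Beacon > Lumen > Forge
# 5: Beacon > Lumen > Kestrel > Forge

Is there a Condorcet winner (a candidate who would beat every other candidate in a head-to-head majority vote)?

No

Head-to-head results (5 voters total):
Kestrel vs Beacon: Kestrel wins 3–2.
Kestrel vs Lumen: Lumen wins 3–2.
Kestrel vs Forge: Kestrel wins 3–2.
Beacon vs Lumen: Beacon wins 3–2.
Beacon vs Forge: Beacon wins 3–2.
Lumen vs Forge: Lumen wins 3–2.
No candidate beats all others: Kestrel beats Beacon beats Lumen beats Kestrel, a majority cycle.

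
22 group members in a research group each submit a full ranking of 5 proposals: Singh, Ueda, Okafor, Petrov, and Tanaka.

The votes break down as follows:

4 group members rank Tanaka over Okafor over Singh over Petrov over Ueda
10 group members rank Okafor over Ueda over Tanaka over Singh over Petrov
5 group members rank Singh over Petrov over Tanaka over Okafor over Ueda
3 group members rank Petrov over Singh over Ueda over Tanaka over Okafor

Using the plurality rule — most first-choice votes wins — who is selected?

First-place vote totals:
  Singh: 5
  Ueda: 0
  Okafor: 10
  Petrov: 3
  Tanaka: 4
Okafor has the most first-place votes.

Okafor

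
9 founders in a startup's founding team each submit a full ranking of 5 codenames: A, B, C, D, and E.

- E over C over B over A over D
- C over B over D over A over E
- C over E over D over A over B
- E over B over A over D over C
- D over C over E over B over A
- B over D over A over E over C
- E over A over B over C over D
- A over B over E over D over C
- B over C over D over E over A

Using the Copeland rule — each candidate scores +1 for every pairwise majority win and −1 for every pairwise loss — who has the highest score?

E

Pairwise results:
  A vs B: B wins 6–3.
  A vs C: C wins 5–4.
  A vs D: D wins 5–4.
  A vs E: E wins 6–3.
  B vs C: B wins 5–4.
  B vs D: B wins 7–2.
  B vs E: E wins 5–4.
  C vs D: C wins 5–4.
  C vs E: E wins 5–4.
  D vs E: E wins 5–4.
Copeland scores (wins − losses):
  A: 0 − 4 = -4
  B: 3 − 1 = 2
  C: 2 − 2 = 0
  D: 1 − 3 = -2
  E: 4 − 0 = 4
E has the best Copeland score.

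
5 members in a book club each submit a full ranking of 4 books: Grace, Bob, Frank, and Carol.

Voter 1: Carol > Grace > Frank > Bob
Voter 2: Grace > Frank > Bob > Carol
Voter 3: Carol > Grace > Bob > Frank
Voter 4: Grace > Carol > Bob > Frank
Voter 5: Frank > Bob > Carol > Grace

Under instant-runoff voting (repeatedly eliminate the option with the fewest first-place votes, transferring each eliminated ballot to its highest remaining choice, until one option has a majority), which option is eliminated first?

Round 1: Grace 2, Carol 2, Frank 1, Bob 0. Bob has the fewest and is eliminated.
Round 2: Grace 2, Carol 2, Frank 1. Frank has the fewest and is eliminated.
Round 3: Carol 3, Grace 2. Carol has a majority.

Bob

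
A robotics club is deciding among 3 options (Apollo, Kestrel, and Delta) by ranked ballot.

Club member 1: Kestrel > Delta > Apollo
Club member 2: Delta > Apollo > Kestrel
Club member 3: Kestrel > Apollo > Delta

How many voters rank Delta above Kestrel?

Ballots ranking Delta above Kestrel: 1.
Ballots ranking Kestrel above Delta: 2.
So 1 of 3 voters prefer Delta to Kestrel.

1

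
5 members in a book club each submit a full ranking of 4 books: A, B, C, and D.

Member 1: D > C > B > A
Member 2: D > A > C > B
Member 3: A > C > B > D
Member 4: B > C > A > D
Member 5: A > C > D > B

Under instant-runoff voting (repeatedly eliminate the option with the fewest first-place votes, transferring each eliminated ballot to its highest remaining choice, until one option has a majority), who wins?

A

Round 1: A 2, D 2, B 1, C 0. C has the fewest and is eliminated.
Round 2: A 2, D 2, B 1. B has the fewest and is eliminated.
Round 3: A 3, D 2. A has a majority.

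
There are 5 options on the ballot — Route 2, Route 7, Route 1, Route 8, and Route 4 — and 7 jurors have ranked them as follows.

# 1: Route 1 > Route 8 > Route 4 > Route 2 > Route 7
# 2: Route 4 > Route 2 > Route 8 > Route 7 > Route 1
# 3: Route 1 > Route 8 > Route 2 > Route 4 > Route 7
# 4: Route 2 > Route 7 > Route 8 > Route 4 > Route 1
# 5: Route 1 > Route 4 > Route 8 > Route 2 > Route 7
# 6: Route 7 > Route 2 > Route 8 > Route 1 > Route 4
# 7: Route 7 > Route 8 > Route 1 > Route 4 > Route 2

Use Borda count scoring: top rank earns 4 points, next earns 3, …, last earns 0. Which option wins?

Route 8

Borda scores:
  Route 2: 1 + 3 + 2 + 4 + 1 + 3 + 0 = 14
  Route 7: 0 + 1 + 0 + 3 + 0 + 4 + 4 = 12
  Route 1: 4 + 0 + 4 + 0 + 4 + 1 + 2 = 15
  Route 8: 3 + 2 + 3 + 2 + 2 + 2 + 3 = 17
  Route 4: 2 + 4 + 1 + 1 + 3 + 0 + 1 = 12
Route 8 has the highest total.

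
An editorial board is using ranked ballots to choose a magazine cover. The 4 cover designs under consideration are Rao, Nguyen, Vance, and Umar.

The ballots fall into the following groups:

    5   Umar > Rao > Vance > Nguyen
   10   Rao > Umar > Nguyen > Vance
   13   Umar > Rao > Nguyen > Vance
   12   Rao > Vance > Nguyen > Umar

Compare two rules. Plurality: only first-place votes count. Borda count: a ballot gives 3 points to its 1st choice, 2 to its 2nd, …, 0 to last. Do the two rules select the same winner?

Yes

Plurality first-place counts: Rao 22, Nguyen 0, Vance 0, Umar 18 → Rao.
Borda totals: Rao 102, Nguyen 35, Vance 29, Umar 74 → Rao.
The two rules agree on Rao.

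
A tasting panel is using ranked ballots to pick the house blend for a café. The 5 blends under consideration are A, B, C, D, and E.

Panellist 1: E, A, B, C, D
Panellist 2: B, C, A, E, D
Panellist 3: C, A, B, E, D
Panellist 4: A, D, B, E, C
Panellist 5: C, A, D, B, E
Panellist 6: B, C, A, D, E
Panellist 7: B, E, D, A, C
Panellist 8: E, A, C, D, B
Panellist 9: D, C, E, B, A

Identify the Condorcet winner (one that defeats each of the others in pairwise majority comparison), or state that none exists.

There is no Condorcet winner

Head-to-head results (9 voters total):
A vs B: A wins 5–4.
A vs C: C wins 5–4.
A vs D: A wins 7–2.
A vs E: A wins 5–4.
B vs C: B wins 5–4.
B vs D: B wins 5–4.
B vs E: B wins 6–3.
C vs D: C wins 6–3.
C vs E: C wins 5–4.
D vs E: E wins 5–4.
No candidate beats all others: A beats B beats C beats A, a majority cycle.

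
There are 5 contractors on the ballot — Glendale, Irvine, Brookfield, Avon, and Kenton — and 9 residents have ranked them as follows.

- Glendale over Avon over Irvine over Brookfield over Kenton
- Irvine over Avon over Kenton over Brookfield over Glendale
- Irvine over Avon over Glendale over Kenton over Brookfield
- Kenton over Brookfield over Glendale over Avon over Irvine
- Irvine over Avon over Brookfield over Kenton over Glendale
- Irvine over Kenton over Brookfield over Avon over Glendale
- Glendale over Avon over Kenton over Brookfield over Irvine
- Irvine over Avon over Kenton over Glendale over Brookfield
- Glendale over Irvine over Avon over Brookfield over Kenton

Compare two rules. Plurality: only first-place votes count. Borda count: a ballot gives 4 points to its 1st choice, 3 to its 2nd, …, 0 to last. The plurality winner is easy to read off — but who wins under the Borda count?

Irvine

Plurality first-place counts: Glendale 3, Irvine 5, Brookfield 0, Avon 0, Kenton 1 → Irvine.
Borda totals: Glendale 17, Irvine 25, Brookfield 11, Avon 22, Kenton 15 → Irvine.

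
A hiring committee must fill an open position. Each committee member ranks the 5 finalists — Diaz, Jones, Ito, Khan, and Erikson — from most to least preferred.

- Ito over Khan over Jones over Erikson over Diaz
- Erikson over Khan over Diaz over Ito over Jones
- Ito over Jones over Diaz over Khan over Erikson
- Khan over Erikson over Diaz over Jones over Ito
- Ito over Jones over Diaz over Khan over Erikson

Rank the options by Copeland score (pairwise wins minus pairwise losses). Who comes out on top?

Ito

Pairwise results:
  Diaz vs Jones: Jones wins 3–2.
  Diaz vs Ito: Ito wins 3–2.
  Diaz vs Khan: Khan wins 3–2.
  Diaz vs Erikson: Erikson wins 3–2.
  Jones vs Ito: Ito wins 4–1.
  Jones vs Khan: Khan wins 3–2.
  Jones vs Erikson: Jones wins 3–2.
  Ito vs Khan: Ito wins 3–2.
  Ito vs Erikson: Ito wins 3–2.
  Khan vs Erikson: Khan wins 4–1.
Copeland scores (wins − losses):
  Diaz: 0 − 4 = -4
  Jones: 2 − 2 = 0
  Ito: 4 − 0 = 4
  Khan: 3 − 1 = 2
  Erikson: 1 − 3 = -2
Ito has the best Copeland score.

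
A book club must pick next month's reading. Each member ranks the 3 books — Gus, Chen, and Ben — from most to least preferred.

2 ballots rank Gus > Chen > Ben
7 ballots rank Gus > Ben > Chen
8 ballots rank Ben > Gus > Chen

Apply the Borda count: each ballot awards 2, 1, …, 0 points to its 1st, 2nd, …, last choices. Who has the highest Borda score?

Gus

Borda scores:
  Gus: 2·2 + 7·2 + 8·1 = 26
  Chen: 2·1 + 7·0 + 8·0 = 2
  Ben: 2·0 + 7·1 + 8·2 = 23
Gus has the highest total.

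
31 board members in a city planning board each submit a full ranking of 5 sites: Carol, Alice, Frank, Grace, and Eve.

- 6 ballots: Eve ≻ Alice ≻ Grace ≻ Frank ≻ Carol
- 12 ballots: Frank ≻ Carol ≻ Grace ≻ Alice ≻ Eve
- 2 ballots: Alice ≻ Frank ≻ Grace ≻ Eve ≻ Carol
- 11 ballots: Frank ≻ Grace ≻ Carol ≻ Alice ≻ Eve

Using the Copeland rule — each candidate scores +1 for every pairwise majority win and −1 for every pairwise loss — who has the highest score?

Pairwise results:
  Carol vs Alice: Carol wins 23–8.
  Carol vs Frank: Frank wins 31–0.
  Carol vs Grace: Grace wins 19–12.
  Carol vs Eve: Carol wins 23–8.
  Alice vs Frank: Frank wins 23–8.
  Alice vs Grace: Grace wins 23–8.
  Alice vs Eve: Alice wins 25–6.
  Frank vs Grace: Frank wins 25–6.
  Frank vs Eve: Frank wins 25–6.
  Grace vs Eve: Grace wins 25–6.
Copeland scores (wins − losses):
  Carol: 2 − 2 = 0
  Alice: 1 − 3 = -2
  Frank: 4 − 0 = 4
  Grace: 3 − 1 = 2
  Eve: 0 − 4 = -4
Frank has the best Copeland score.

Frank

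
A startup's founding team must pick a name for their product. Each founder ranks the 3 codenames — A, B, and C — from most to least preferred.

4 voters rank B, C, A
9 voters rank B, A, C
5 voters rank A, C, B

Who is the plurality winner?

First-place vote totals:
  A: 5
  B: 13
  C: 0
B has the most first-place votes.

B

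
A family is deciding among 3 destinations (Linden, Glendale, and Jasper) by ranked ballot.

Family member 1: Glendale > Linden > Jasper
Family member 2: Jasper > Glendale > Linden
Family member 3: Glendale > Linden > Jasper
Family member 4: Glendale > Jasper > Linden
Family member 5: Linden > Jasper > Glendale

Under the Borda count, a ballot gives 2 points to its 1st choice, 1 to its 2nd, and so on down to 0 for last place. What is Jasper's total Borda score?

4

Borda scores:
  Linden: 1 + 0 + 1 + 0 + 2 = 4
  Glendale: 2 + 1 + 2 + 2 + 0 = 7
  Jasper: 0 + 2 + 0 + 1 + 1 = 4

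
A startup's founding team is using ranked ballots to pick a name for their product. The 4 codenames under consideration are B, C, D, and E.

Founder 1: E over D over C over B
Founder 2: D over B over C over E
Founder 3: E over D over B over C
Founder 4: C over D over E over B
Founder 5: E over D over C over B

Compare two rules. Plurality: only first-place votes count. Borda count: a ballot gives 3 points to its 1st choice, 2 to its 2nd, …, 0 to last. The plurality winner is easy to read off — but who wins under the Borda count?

D

Plurality first-place counts: B 0, C 1, D 1, E 3 → E.
Borda totals: B 3, C 6, D 11, E 10 → D.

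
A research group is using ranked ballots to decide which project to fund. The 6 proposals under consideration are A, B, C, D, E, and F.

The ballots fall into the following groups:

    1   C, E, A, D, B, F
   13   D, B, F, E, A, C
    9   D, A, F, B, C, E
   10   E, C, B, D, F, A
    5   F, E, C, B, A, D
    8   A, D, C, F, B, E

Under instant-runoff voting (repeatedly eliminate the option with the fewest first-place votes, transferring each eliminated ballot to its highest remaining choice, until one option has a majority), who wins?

D

Round 1: D 22, E 10, A 8, F 5, C 1, B 0. B has the fewest and is eliminated.
Round 2: D 22, E 10, A 8, F 5, C 1. C has the fewest and is eliminated.
Round 3: D 22, E 11, A 8, F 5. F has the fewest and is eliminated.
Round 4: D 22, E 16, A 8. A has the fewest and is eliminated.
Round 5: D 30, E 16. D has a majority.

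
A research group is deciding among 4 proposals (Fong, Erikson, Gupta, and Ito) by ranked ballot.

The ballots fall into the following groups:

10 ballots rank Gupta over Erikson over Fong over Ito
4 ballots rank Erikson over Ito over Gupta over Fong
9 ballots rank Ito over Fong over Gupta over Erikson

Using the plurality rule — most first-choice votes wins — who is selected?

Gupta

First-place vote totals:
  Fong: 0
  Erikson: 4
  Gupta: 10
  Ito: 9
Gupta has the most first-place votes.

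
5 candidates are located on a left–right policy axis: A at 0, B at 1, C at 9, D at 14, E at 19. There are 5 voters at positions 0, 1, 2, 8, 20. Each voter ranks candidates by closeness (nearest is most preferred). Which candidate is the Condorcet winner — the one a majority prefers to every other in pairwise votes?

With single-peaked preferences on a line, the Condorcet winner is the candidate closest to the median voter.
The median voter (position 2) is closest to B at 1.
Check: B vs D — voters closer to B: 3 of 5.

B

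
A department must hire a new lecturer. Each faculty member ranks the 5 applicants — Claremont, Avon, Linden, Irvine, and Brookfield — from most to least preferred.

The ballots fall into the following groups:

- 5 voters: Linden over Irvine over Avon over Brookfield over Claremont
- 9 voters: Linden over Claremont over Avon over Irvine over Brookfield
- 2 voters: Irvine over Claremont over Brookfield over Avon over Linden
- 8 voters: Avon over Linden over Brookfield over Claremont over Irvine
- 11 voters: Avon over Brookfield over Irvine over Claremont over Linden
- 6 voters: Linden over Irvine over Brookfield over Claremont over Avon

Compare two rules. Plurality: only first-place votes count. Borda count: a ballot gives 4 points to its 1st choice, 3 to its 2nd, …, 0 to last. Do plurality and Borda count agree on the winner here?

No

Plurality first-place counts: Claremont 0, Avon 19, Linden 20, Irvine 2, Brookfield 0 → Linden.
Borda totals: Claremont 58, Avon 106, Linden 104, Irvine 72, Brookfield 70 → Avon.
The two rules disagree: plurality picks Linden, Borda picks Avon.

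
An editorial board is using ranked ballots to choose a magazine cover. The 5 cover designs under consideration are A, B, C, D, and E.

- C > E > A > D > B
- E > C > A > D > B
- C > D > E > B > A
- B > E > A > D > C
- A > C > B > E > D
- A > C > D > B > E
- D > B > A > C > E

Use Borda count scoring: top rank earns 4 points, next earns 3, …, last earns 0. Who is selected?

Borda scores:
  A: 2 + 2 + 0 + 2 + 4 + 4 + 2 = 16
  B: 0 + 0 + 1 + 4 + 2 + 1 + 3 = 11
  C: 4 + 3 + 4 + 0 + 3 + 3 + 1 = 18
  D: 1 + 1 + 3 + 1 + 0 + 2 + 4 = 12
  E: 3 + 4 + 2 + 3 + 1 + 0 + 0 = 13
C has the highest total.

C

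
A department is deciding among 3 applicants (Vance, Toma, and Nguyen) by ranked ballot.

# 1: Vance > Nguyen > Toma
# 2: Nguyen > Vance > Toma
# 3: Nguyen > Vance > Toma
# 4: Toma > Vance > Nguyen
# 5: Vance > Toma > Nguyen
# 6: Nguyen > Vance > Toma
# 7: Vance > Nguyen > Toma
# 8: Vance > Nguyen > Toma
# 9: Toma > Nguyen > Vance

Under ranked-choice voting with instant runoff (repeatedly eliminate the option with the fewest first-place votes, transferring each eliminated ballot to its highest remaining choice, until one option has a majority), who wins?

Round 1: Vance 4, Nguyen 3, Toma 2. Toma has the fewest and is eliminated.
Round 2: Vance 5, Nguyen 4. Vance has a majority.

Vance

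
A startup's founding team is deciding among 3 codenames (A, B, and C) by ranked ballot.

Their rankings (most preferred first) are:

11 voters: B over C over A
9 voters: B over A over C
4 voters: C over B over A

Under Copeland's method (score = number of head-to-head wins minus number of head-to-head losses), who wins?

Pairwise results:
  A vs B: B wins 24–0.
  A vs C: C wins 15–9.
  B vs C: B wins 20–4.
Copeland scores (wins − losses):
  A: 0 − 2 = -2
  B: 2 − 0 = 2
  C: 1 − 1 = 0
B has the best Copeland score.

B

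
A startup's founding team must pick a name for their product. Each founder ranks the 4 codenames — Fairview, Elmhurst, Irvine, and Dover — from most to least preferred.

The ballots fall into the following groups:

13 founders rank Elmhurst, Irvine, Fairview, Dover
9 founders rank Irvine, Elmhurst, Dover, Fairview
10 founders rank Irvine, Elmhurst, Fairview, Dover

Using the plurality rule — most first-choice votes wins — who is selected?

First-place vote totals:
  Fairview: 0
  Elmhurst: 13
  Irvine: 19
  Dover: 0
Irvine has the most first-place votes.

Irvine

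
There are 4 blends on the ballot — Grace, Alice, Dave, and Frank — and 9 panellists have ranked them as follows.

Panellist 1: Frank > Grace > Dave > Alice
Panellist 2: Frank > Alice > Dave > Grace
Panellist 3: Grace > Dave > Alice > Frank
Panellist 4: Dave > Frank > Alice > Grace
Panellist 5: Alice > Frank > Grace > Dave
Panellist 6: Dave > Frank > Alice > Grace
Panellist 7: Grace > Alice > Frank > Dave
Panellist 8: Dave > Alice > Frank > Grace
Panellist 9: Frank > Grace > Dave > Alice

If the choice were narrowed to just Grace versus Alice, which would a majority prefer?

Alice

Ballots ranking Grace above Alice: 4.
Ballots ranking Alice above Grace: 5.
Alice wins the head-to-head, 5–4.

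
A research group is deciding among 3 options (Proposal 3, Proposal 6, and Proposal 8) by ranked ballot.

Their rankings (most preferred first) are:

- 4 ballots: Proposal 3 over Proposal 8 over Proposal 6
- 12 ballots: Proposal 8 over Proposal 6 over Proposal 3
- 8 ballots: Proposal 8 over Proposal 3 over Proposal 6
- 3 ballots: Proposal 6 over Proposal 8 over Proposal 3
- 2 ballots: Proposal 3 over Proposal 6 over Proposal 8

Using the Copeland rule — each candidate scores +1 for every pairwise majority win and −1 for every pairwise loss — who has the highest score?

Proposal 8

Pairwise results:
  Proposal 3 vs Proposal 6: Proposal 6 wins 15–14.
  Proposal 3 vs Proposal 8: Proposal 8 wins 23–6.
  Proposal 6 vs Proposal 8: Proposal 8 wins 24–5.
Copeland scores (wins − losses):
  Proposal 3: 0 − 2 = -2
  Proposal 6: 1 − 1 = 0
  Proposal 8: 2 − 0 = 2
Proposal 8 has the best Copeland score.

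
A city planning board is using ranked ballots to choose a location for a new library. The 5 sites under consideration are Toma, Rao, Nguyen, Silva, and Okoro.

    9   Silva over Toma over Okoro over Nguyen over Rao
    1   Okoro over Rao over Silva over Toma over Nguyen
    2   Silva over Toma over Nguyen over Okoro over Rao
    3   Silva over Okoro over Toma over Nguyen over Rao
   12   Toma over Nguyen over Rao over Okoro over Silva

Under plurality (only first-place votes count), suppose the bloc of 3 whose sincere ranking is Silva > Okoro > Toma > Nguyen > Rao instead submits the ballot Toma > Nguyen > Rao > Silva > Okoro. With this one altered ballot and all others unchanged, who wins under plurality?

First-place totals with the altered ballot: Toma 15, Rao 0, Nguyen 0, Silva 11, Okoro 1.
The switch changes the winner from Silva to Toma.

Toma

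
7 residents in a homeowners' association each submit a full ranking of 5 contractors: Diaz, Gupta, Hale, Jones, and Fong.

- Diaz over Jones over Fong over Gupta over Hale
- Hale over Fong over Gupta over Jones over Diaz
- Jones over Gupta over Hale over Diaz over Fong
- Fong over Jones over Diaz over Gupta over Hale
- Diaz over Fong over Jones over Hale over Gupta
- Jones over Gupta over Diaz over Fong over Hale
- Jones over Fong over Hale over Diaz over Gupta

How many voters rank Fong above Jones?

3

Ballots ranking Fong above Jones: 3.
Ballots ranking Jones above Fong: 4.
So 3 of 7 voters prefer Fong to Jones.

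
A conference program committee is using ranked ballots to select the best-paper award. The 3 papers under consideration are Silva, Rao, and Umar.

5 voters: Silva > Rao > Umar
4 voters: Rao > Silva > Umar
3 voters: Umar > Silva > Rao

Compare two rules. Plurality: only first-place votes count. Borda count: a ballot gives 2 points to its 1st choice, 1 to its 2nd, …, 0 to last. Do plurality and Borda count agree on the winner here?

Yes

Plurality first-place counts: Silva 5, Rao 4, Umar 3 → Silva.
Borda totals: Silva 17, Rao 13, Umar 6 → Silva.
The two rules agree on Silva.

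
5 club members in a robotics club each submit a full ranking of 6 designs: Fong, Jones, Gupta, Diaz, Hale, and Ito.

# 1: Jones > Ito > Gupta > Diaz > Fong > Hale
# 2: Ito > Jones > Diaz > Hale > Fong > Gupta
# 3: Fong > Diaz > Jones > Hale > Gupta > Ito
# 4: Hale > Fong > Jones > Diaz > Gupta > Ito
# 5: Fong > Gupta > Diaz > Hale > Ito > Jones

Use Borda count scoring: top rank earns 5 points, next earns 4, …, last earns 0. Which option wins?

Fong

Borda scores:
  Fong: 1 + 1 + 5 + 4 + 5 = 16
  Jones: 5 + 4 + 3 + 3 + 0 = 15
  Gupta: 3 + 0 + 1 + 1 + 4 = 9
  Diaz: 2 + 3 + 4 + 2 + 3 = 14
  Hale: 0 + 2 + 2 + 5 + 2 = 11
  Ito: 4 + 5 + 0 + 0 + 1 = 10
Fong has the highest total.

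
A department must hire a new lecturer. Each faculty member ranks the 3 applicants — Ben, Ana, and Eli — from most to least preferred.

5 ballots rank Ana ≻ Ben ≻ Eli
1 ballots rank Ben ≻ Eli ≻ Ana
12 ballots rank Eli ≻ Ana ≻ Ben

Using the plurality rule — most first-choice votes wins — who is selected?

Eli

First-place vote totals:
  Ben: 1
  Ana: 5
  Eli: 12
Eli has the most first-place votes.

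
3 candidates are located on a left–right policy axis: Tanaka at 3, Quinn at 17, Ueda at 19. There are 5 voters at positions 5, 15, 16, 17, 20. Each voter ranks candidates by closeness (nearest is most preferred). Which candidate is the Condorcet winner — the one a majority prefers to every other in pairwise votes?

Quinn

With single-peaked preferences on a line, the Condorcet winner is the candidate closest to the median voter.
The median voter (position 16) is closest to Quinn at 17.
Check: Quinn vs Ueda — voters closer to Quinn: 4 of 5.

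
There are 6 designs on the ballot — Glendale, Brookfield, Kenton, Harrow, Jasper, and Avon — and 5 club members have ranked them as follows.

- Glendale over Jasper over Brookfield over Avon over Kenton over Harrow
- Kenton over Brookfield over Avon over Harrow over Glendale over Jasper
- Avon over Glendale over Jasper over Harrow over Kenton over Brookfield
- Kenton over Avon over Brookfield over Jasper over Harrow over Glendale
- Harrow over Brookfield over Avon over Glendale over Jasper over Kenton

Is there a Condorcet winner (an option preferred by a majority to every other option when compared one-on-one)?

Head-to-head results (5 voters total):
Glendale vs Brookfield: Brookfield wins 3–2.
Glendale vs Kenton: Glendale wins 3–2.
Glendale vs Harrow: Harrow wins 3–2.
Glendale vs Jasper: Glendale wins 4–1.
Glendale vs Avon: Avon wins 4–1.
Brookfield vs Kenton: Kenton wins 3–2.
Brookfield vs Harrow: Brookfield wins 3–2.
Brookfield vs Jasper: Brookfield wins 3–2.
Brookfield vs Avon: Brookfield wins 3–2.
Kenton vs Harrow: Kenton wins 3–2.
Kenton vs Jasper: Jasper wins 3–2.
Kenton vs Avon: Avon wins 3–2.
Harrow vs Jasper: Jasper wins 3–2.
Harrow vs Avon: Avon wins 4–1.
Jasper vs Avon: Avon wins 4–1.
No candidate beats all others: Glendale beats Kenton beats Brookfield beats Glendale, a majority cycle.

No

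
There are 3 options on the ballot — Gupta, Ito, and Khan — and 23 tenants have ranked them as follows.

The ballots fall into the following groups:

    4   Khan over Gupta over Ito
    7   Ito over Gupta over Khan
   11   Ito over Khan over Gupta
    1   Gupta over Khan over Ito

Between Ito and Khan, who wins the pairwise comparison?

Ito

Ballots ranking Ito above Khan: 7+11 = 18.
Ballots ranking Khan above Ito: 4+1 = 5.
Ito wins the head-to-head, 18–5.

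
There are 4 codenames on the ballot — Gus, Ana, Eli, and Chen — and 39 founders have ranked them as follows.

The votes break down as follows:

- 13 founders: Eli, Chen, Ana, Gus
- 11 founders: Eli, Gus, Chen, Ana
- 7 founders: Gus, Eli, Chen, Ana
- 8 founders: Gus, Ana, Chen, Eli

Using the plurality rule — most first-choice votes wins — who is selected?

Eli

First-place vote totals:
  Gus: 15
  Ana: 0
  Eli: 24
  Chen: 0
Eli has the most first-place votes.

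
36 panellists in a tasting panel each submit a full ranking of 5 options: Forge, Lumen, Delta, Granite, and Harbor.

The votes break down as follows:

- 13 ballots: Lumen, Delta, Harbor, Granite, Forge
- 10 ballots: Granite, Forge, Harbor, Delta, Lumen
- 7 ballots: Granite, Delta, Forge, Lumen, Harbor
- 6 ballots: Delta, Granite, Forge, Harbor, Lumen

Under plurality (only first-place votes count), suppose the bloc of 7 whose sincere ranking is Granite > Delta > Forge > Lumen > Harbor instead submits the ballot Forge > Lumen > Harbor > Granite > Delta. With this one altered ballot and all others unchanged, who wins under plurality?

Lumen

First-place totals with the altered ballot: Forge 7, Lumen 13, Delta 6, Granite 10, Harbor 0.
The switch changes the winner from Granite to Lumen.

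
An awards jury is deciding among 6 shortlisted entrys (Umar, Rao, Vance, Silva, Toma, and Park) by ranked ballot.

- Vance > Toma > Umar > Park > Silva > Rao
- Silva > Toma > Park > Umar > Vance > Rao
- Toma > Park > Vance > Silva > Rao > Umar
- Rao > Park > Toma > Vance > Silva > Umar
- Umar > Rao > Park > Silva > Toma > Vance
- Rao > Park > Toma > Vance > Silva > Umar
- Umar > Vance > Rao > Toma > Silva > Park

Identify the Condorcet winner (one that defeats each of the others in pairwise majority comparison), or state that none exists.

No Condorcet winner

Head-to-head results (7 voters total):
Umar vs Rao: Umar wins 4–3.
Umar vs Vance: Vance wins 4–3.
Umar vs Silva: Silva wins 4–3.
Umar vs Toma: Toma wins 5–2.
Umar vs Park: Park wins 4–3.
Rao vs Vance: Vance wins 4–3.
Rao vs Silva: Rao wins 4–3.
Rao vs Toma: Rao wins 4–3.
Rao vs Park: Rao wins 4–3.
Vance vs Silva: Vance wins 5–2.
Vance vs Toma: Toma wins 5–2.
Vance vs Park: Park wins 5–2.
Silva vs Toma: Toma wins 5–2.
Silva vs Park: Park wins 5–2.
Toma vs Park: Toma wins 4–3.
No candidate beats all others: Umar beats Rao beats Silva beats Umar, a majority cycle.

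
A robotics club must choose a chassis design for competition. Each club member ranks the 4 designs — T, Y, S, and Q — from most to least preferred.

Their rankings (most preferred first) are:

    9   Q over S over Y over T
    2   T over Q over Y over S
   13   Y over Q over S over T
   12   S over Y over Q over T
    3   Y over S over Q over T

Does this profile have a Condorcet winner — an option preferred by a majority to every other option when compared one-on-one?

No

Head-to-head results (39 voters total):
T vs Y: Y wins 37–2.
T vs S: S wins 37–2.
T vs Q: Q wins 37–2.
Y vs S: S wins 21–18.
Y vs Q: Y wins 28–11.
S vs Q: Q wins 24–15.
No candidate beats all others: Y beats Q beats S beats Y, a majority cycle.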